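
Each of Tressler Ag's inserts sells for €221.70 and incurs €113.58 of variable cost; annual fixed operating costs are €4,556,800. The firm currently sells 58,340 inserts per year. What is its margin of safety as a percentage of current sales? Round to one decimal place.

Each unit contributes €221.70 − €113.58 = €108.12. Break-even units = €4,556,800 ÷ €108.12 = 42,145.76; break-even revenue = 42,145.76 × €221.70 = €9,343,715.87.
Actual sales revenue = 58,340 × €221.70 = €12,933,978.00.
Margin of safety = (€12,933,978.00 − €9,343,715.87) ÷ €12,933,978.00 = 27.8%.

27.8%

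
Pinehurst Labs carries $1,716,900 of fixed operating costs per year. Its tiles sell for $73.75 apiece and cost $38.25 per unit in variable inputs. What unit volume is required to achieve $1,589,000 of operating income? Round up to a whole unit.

93,124 tiles

Unit CM = price − variable cost = $73.75 − $38.25 = $35.50.
Need Q such that Q × $35.50 − $1,716,900 = $1,589,000, i.e. Q = $3,305,900 / $35.50 = 93,123.94 → 93,124.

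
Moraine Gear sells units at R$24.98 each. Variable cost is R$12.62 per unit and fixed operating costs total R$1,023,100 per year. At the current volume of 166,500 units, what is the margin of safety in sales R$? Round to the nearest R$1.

Each unit contributes R$24.98 − R$12.62 = R$12.36. Break-even units = R$1,023,100 ÷ R$12.36 = 82,775.08; break-even revenue = 82,775.08 × R$24.98 = R$2,067,721.52.
Actual sales revenue = 166,500 × R$24.98 = R$4,159,170.00.
Margin of safety = R$4,159,170.00 − R$2,067,721.52 = R$2,091,448.

R$2,091,448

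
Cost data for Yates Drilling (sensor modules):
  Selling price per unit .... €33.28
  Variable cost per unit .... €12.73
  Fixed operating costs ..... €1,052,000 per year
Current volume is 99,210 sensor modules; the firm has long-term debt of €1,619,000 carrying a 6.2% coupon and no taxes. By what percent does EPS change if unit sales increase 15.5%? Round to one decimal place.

+35.7%

Total contribution margin = 99,210 × €20.55 = €2,038,765.50.
Operating income = contribution − fixed costs = €2,038,765.50 − €1,052,000 = €986,765.50.
After interest of €100,378.00, pre-tax earnings = €886,387.50.
Degree of combined leverage = contribution ÷ (EBIT − I) = €2,038,765.50 ÷ €886,387.50 = 2.3001.
EPS therefore changes by 2.3001 × (+15.5%) = +35.7%.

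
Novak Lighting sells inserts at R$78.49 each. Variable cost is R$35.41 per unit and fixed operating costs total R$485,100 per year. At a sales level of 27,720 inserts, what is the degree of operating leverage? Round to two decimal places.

At 27,720 units, contribution = 27,720 × R$43.08 = R$1,194,177.60.
Subtracting fixed costs: EBIT = R$1,194,177.60 − R$485,100 = R$709,077.60.
Degree of operating leverage = R$1,194,177.60 / R$709,077.60 = 1.6841.

1.68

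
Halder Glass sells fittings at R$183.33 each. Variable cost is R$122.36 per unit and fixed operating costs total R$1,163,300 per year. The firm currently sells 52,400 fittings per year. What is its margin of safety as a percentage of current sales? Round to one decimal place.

63.6%

Each unit contributes R$183.33 − R$122.36 = R$60.97. Break-even units = R$1,163,300 ÷ R$60.97 = 19,079.88; break-even revenue = 19,079.88 × R$183.33 = R$3,497,913.55.
Actual sales revenue = 52,400 × R$183.33 = R$9,606,492.00.
Margin of safety = (R$9,606,492.00 − R$3,497,913.55) ÷ R$9,606,492.00 = 63.6%.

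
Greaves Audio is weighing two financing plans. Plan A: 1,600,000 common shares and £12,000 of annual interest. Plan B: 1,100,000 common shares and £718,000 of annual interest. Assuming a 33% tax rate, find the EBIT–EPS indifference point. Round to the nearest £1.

£2,271,200

At indifference, (EBIT − 12,000)(1 − t)/1,600,000 = (EBIT − 718,000)(1 − t)/1,100,000.
Cancelling (1 − t) and cross-multiplying: 1,100,000·(EBIT − 12,000) = 1,600,000·(EBIT − 718,000).
EBIT × (1,600,000 − 1,100,000) = 718,000 × 1,600,000 − 12,000 × 1,100,000 = 1,135,600,000,000, so EBIT = 1,135,600,000,000 ÷ 500,000 = 2,271,200.00.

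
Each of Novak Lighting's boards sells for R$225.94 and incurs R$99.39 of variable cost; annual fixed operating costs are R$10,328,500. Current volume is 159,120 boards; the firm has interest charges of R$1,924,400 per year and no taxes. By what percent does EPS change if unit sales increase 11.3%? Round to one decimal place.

+28.9%

Total contribution margin = 159,120 × R$126.55 = R$20,136,636.00.
Operating income = contribution − fixed costs = R$20,136,636.00 − R$10,328,500 = R$9,808,136.00.
Interest = R$1,924,400.00, so EBIT − I = R$7,883,736.00.
Degree of combined leverage = contribution ÷ (EBIT − I) = R$20,136,636.00 ÷ R$7,883,736.00 = 2.5542.
EPS therefore changes by 2.5542 × (+11.3%) = +28.9%.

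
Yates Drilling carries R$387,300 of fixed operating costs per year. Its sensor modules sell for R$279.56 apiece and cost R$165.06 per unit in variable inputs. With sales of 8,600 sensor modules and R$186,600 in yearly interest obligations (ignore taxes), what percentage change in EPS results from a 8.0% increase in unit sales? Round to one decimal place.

+19.2%

Total contribution margin = 8,600 × R$114.50 = R$984,700.00.
Subtracting fixed costs: EBIT = R$984,700.00 − R$387,300 = R$597,400.00.
Interest = R$186,600.00, so EBIT − I = R$410,800.00.
DCL = total CM / (EBIT − I) = R$984,700.00 / R$410,800.00 = 2.3970.
%ΔEPS = DCL × %ΔSales = 2.3970 × +8.0% = +19.2%.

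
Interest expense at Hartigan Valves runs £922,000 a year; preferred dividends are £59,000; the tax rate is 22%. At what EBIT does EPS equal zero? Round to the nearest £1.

Grossing the preferred dividend up to pre-tax terms: £59,000 / (1 − 0.22) = £75,641.03.
EPS = 0 when EBIT covers interest plus the pre-tax preferred burden: £922,000 + £75,641.03 = £997,641.03.

£997,641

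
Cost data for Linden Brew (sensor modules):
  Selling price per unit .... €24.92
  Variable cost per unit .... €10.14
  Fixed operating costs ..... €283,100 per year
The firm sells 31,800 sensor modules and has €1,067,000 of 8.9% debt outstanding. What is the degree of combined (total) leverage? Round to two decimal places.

5.11

Total contribution margin = 31,800 × €14.78 = €470,004.00.
Subtracting fixed costs: EBIT = €470,004.00 − €283,100 = €186,904.00. Interest = €94,963.00, so EBIT − I = €91,941.00.
Degree of total leverage = total CM / (EBIT − interest) = €470,004.00 / €91,941.00 = 5.1120.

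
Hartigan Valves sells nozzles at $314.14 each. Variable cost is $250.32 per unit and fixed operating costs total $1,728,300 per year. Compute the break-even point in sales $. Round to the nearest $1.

$8,507,179

CM per unit = $314.14 − $250.32 = $63.82; CM ratio = $63.82 / $314.14 = 0.2032.
Break-even revenue = fixed costs × price ÷ CM = $1,728,300 × $314.14 ÷ $63.82 = $8,507,179.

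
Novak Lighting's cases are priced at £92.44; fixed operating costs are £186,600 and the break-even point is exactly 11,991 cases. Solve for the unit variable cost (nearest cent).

£76.88

At break-even, FC = Q × (P − VC), so P − VC = £186,600 ÷ 11,991 = £15.5617.
Hence VC = price − CM = £92.44 − £15.5617 = £76.88.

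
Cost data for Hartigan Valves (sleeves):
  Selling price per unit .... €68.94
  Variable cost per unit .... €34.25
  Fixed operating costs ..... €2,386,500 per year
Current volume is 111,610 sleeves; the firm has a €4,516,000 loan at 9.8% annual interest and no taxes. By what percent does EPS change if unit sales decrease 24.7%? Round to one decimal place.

-91.7%

Total contribution margin = 111,610 × €34.69 = €3,871,750.90.
Subtracting fixed costs: EBIT = €3,871,750.90 − €2,386,500 = €1,485,250.90.
Interest = €442,568.00, so EBIT − I = €1,042,682.90.
Degree of combined leverage = contribution ÷ (EBIT − I) = €3,871,750.90 ÷ €1,042,682.90 = 3.7133.
EPS therefore changes by 3.7133 × (-24.7%) = -91.7%.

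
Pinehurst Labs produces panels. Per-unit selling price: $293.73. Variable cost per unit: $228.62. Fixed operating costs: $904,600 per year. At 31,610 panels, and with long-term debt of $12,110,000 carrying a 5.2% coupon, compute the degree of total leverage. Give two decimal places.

3.93

At 31,610 units, contribution = 31,610 × $65.11 = $2,058,127.10.
Subtracting fixed costs: EBIT = $2,058,127.10 − $904,600 = $1,153,527.10. Interest = $629,720.00, so EBIT − I = $523,807.10.
Degree of total leverage = total CM / (EBIT − interest) = $2,058,127.10 / $523,807.10 = 3.9292.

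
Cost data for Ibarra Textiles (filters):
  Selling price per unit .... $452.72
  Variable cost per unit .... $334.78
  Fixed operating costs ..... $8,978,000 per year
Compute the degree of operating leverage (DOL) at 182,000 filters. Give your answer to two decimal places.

Total contribution margin = 182,000 × $117.94 = $21,465,080.00.
EBIT = $21,465,080.00 − $8,978,000 = $12,487,080.00.
DOL = contribution ÷ EBIT = $21,465,080.00 ÷ $12,487,080.00 = 1.7190.

1.72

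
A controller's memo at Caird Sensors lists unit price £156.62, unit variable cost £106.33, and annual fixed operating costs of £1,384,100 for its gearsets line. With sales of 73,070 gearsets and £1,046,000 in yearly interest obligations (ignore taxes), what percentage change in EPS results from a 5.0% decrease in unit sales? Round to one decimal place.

At 73,070 units, contribution = 73,070 × £50.29 = £3,674,690.30.
Operating income = contribution − fixed costs = £3,674,690.30 − £1,384,100 = £2,290,590.30.
Interest = £1,046,000.00, so EBIT − I = £1,244,590.30.
Degree of combined leverage = contribution ÷ (EBIT − I) = £3,674,690.30 ÷ £1,244,590.30 = 2.9525.
%ΔEPS = DCL × %ΔSales = 2.9525 × -5.0% = -14.8%.

-14.8%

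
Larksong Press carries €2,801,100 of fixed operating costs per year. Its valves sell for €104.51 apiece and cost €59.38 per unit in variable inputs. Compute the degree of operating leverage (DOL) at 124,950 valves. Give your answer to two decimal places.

At 124,950 units, contribution = 124,950 × €45.13 = €5,638,993.50.
EBIT = €5,638,993.50 − €2,801,100 = €2,837,893.50.
DOL = contribution ÷ EBIT = €5,638,993.50 ÷ €2,837,893.50 = 1.9870.

1.99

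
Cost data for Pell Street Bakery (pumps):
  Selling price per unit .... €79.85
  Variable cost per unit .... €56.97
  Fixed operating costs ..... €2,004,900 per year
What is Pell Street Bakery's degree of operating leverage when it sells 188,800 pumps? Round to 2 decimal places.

Total contribution margin = 188,800 × €22.88 = €4,319,744.00.
EBIT = €4,319,744.00 − €2,004,900 = €2,314,844.00.
So DOL = total CM / EBIT = €4,319,744.00 / €2,314,844.00 = 1.8661.

1.87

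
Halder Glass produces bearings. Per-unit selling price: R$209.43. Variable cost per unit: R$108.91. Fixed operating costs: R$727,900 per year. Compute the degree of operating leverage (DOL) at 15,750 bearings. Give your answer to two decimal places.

1.85

Contribution at this volume is 15,750 × R$100.52 = R$1,583,190.00.
Subtracting fixed costs: EBIT = R$1,583,190.00 − R$727,900 = R$855,290.00.
Degree of operating leverage = R$1,583,190.00 / R$855,290.00 = 1.8511.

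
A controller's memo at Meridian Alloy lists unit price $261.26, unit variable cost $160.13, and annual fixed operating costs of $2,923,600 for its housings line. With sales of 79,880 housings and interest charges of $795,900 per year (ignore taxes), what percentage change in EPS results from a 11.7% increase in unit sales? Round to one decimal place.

At 79,880 units, contribution = 79,880 × $101.13 = $8,078,264.40.
Operating income = contribution − fixed costs = $8,078,264.40 − $2,923,600 = $5,154,664.40.
Interest = $795,900.00, so EBIT − I = $4,358,764.40.
Degree of combined leverage = contribution ÷ (EBIT − I) = $8,078,264.40 ÷ $4,358,764.40 = 1.8533.
EPS therefore changes by 1.8533 × (+11.7%) = +21.7%.

+21.7%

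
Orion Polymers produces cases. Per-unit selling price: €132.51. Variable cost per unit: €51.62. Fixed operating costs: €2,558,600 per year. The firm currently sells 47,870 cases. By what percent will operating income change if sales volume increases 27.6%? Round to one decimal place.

+81.4%

At 47,870 units, contribution = 47,870 × €80.89 = €3,872,204.30.
EBIT = €3,872,204.30 − €2,558,600 = €1,313,604.30.
Degree of operating leverage = €3,872,204.30 / €1,313,604.30 = 2.9478.
So EBIT moves 2.9478 × (+27.6%) = +81.4%.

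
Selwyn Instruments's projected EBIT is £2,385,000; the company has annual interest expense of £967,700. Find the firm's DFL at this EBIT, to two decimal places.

1.68

Annual interest charges come to £967,700.00.
Degree of financial leverage = EBIT / (EBIT − interest) = £2,385,000 / £1,417,300.00 = 1.6828.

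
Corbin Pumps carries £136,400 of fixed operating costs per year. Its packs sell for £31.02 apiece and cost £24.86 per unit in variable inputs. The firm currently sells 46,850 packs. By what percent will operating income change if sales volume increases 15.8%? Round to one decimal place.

At 46,850 units, contribution = 46,850 × £6.16 = £288,596.00.
EBIT = £288,596.00 − £136,400 = £152,196.00.
So DOL = total CM / EBIT = £288,596.00 / £152,196.00 = 1.8962.
Operating income changes by 1.8962 × +15.8% = +30.0%.

+30.0%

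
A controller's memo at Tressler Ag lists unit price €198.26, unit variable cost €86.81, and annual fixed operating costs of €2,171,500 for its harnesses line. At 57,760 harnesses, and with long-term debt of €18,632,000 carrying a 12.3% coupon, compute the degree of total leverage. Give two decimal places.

3.26

Contribution at this volume is 57,760 × €111.45 = €6,437,352.00.
Subtracting fixed costs: EBIT = €6,437,352.00 − €2,171,500 = €4,265,852.00. Interest = €2,291,736.00.
DOL = €6,437,352.00 ÷ €4,265,852.00 = 1.5090; DFL = €4,265,852.00 ÷ €1,974,116.00 = 2.1609.
DCL = DOL × DFL = 1.5090 × 2.1609 = 3.2608.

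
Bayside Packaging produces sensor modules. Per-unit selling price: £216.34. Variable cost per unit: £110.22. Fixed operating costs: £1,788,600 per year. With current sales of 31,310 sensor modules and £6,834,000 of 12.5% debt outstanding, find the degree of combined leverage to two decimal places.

4.89

At 31,310 units, contribution = 31,310 × £106.12 = £3,322,617.20.
Operating income = contribution − fixed costs = £3,322,617.20 − £1,788,600 = £1,534,017.20. Interest = £854,250.00.
DOL = £3,322,617.20 ÷ £1,534,017.20 = 2.1660; DFL = £1,534,017.20 ÷ £679,767.20 = 2.2567.
DCL = DOL × DFL = 2.1660 × 2.2567 = 4.8880.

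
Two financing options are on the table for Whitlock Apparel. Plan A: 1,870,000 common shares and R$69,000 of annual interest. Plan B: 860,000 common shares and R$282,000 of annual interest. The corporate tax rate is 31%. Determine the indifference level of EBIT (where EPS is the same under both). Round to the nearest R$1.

Set EPS_A = EPS_B: (EBIT − R$69,000)(1 − 0.31) ÷ 1,870,000 = (EBIT − R$282,000)(1 − 0.31) ÷ 860,000.
Cancelling (1 − t) and cross-multiplying: 860,000·(EBIT − 69,000) = 1,870,000·(EBIT − 282,000).
EBIT × (1,870,000 − 860,000) = 282,000 × 1,870,000 − 69,000 × 860,000 = 468,000,000,000, so EBIT = 468,000,000,000 ÷ 1,010,000 = 463,366.34.

R$463,366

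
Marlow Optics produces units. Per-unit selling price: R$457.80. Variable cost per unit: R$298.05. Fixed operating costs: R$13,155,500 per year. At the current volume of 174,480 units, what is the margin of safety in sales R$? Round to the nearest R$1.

Unit CM = price − variable cost = R$457.80 − R$298.05 = R$159.75. Break-even units = R$13,155,500 ÷ R$159.75 = 82,350.55; break-even revenue = 82,350.55 × R$457.80 = R$37,700,080.75.
Actual sales revenue = 174,480 × R$457.80 = R$79,876,944.00.
Margin of safety = R$79,876,944.00 − R$37,700,080.75 = R$42,176,863.

R$42,176,863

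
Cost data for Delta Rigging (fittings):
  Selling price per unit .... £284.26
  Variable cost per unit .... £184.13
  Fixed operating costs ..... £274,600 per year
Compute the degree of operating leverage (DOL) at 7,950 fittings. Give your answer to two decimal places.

Total contribution margin = 7,950 × £100.13 = £796,033.50.
Operating income = contribution − fixed costs = £796,033.50 − £274,600 = £521,433.50.
DOL = contribution ÷ EBIT = £796,033.50 ÷ £521,433.50 = 1.5266.

1.53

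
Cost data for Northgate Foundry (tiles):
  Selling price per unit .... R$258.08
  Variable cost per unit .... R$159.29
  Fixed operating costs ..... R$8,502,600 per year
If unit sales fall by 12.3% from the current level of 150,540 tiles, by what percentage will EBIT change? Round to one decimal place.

-28.7%

Total contribution margin = 150,540 × R$98.79 = R$14,871,846.60.
Operating income = contribution − fixed costs = R$14,871,846.60 − R$8,502,600 = R$6,369,246.60.
DOL = contribution ÷ EBIT = R$14,871,846.60 ÷ R$6,369,246.60 = 2.3349.
Operating income changes by 2.3349 × -12.3% = -28.7%.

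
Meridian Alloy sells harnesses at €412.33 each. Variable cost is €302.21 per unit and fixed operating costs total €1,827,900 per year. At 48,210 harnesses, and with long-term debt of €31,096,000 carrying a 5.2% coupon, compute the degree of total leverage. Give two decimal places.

2.85

Total contribution margin = 48,210 × €110.12 = €5,308,885.20.
Operating income = contribution − fixed costs = €5,308,885.20 − €1,827,900 = €3,480,985.20. Interest = €1,616,992.00, so EBIT − I = €1,863,993.20.
Degree of total leverage = total CM / (EBIT − interest) = €5,308,885.20 / €1,863,993.20 = 2.8481.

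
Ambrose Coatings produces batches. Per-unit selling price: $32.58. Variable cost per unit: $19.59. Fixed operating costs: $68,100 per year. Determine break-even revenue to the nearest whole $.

$170,800

CM per unit = $32.58 − $19.59 = $12.99; CM ratio = $12.99 / $32.58 = 0.3987.
Break-even revenue = fixed costs × price ÷ CM = $68,100 × $32.58 ÷ $12.99 = $170,800.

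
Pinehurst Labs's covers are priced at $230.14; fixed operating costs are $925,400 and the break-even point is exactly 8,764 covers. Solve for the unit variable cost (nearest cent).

At break-even, FC = Q × (P − VC), so P − VC = $925,400 ÷ 8,764 = $105.5911.
Variable cost per unit = $230.14 − $105.5911 = $124.55.

$124.55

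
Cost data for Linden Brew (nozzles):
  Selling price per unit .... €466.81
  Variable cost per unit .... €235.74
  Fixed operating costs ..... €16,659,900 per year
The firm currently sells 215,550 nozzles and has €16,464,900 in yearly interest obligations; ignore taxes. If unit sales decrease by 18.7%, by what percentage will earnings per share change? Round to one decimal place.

Total contribution margin = 215,550 × €231.07 = €49,807,138.50.
Operating income = contribution − fixed costs = €49,807,138.50 − €16,659,900 = €33,147,238.50.
Interest = €16,464,900.00, so EBIT − I = €16,682,338.50.
DCL = total CM / (EBIT − I) = €49,807,138.50 / €16,682,338.50 = 2.9856.
%ΔEPS = DCL × %ΔSales = 2.9856 × -18.7% = -55.8%.

-55.8%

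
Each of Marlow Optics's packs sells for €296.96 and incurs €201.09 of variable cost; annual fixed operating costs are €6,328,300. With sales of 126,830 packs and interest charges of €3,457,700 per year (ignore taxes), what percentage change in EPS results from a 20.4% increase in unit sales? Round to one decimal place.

+104.5%

At 126,830 units, contribution = 126,830 × €95.87 = €12,159,192.10.
Operating income = contribution − fixed costs = €12,159,192.10 − €6,328,300 = €5,830,892.10.
After interest of €3,457,700.00, pre-tax earnings = €2,373,192.10.
Degree of combined leverage = contribution ÷ (EBIT − I) = €12,159,192.10 ÷ €2,373,192.10 = 5.1236.
EPS therefore changes by 5.1236 × (+20.4%) = +104.5%.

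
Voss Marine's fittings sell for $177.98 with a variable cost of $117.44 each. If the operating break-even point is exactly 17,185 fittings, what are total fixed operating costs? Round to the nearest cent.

$1,040,379.90

Unit CM = price − variable cost = $177.98 − $117.44 = $60.54.
Since BE = FC / CM, FC = 17,185 × $60.54 = $1,040,379.90.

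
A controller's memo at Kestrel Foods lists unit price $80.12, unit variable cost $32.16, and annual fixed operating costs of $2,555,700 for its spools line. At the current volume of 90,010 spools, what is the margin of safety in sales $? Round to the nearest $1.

$2,942,154

Each unit contributes $80.12 − $32.16 = $47.96. Break-even units = $2,555,700 ÷ $47.96 = 53,288.16; break-even revenue = 53,288.16 × $80.12 = $4,269,447.12.
Actual sales revenue = 90,010 × $80.12 = $7,211,601.20.
Margin of safety = $7,211,601.20 − $4,269,447.12 = $2,942,154.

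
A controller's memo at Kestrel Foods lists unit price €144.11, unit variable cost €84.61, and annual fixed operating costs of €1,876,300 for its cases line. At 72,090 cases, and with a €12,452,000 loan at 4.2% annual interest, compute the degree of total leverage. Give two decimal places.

At 72,090 units, contribution = 72,090 × €59.50 = €4,289,355.00.
Subtracting fixed costs: EBIT = €4,289,355.00 − €1,876,300 = €2,413,055.00. Interest = €522,984.00, so EBIT − I = €1,890,071.00.
DCL = contribution ÷ (EBIT − I) = €4,289,355.00 ÷ €1,890,071.00 = 2.2694.

2.27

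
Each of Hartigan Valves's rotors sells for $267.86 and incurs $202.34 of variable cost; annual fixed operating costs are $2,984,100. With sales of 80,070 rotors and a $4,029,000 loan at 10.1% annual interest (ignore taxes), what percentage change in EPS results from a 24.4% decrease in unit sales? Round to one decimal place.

Contribution at this volume is 80,070 × $65.52 = $5,246,186.40.
EBIT = $5,246,186.40 − $2,984,100 = $2,262,086.40.
Interest = $406,929.00, so EBIT − I = $1,855,157.40.
Degree of combined leverage = contribution ÷ (EBIT − I) = $5,246,186.40 ÷ $1,855,157.40 = 2.8279.
EPS therefore changes by 2.8279 × (-24.4%) = -69.0%.

-69.0%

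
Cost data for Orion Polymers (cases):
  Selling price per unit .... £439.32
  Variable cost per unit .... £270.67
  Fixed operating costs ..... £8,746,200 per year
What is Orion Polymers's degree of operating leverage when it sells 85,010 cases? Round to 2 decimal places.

Contribution at this volume is 85,010 × £168.65 = £14,336,936.50.
EBIT = £14,336,936.50 − £8,746,200 = £5,590,736.50.
Degree of operating leverage = £14,336,936.50 / £5,590,736.50 = 2.5644.

2.56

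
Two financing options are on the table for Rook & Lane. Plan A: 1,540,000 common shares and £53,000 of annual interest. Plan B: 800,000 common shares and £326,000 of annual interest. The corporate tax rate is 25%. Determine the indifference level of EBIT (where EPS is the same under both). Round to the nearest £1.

At indifference, (EBIT − 53,000)(1 − t)/1,540,000 = (EBIT − 326,000)(1 − t)/800,000.
The (1 − t) factor cancels: (EBIT − 53,000) × 800,000 = (EBIT − 326,000) × 1,540,000.
Solving, EBIT = (326,000·1,540,000 − 53,000·800,000) / (1,540,000 − 800,000) = 459,640,000,000 / 740,000 = 621,135.14.

£621,135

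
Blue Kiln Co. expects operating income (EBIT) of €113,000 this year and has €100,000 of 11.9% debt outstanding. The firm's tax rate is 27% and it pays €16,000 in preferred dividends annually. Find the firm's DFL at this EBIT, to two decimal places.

1.43

Interest = €11,900.00.
Pre-tax preferred-dividend burden = €16,000 ÷ (1 − 0.27) = €21,917.81.
DFL = EBIT ÷ [EBIT − I − D_p/(1−t)] = €113,000 ÷ [€113,000 − €11,900.00 − €21,917.81] = €113,000 ÷ €79,182.19 = 1.4271.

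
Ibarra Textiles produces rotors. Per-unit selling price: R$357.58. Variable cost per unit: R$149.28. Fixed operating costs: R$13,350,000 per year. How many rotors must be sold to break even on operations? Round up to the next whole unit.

Contribution margin per unit = R$357.58 − R$149.28 = R$208.30.
Break-even volume = fixed costs ÷ CM per unit = R$13,350,000 ÷ R$208.30 = 64,090.25, so 64,091 rotors.

64,091 rotors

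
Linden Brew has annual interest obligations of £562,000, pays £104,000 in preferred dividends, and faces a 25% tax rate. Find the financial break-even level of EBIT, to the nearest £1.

£700,667

Preferred dividends are paid after tax, so their pre-tax equivalent is £104,000 ÷ (1 − 0.25) = £138,666.67.
Financial break-even EBIT = interest + D_p ÷ (1 − t) = £562,000 + £138,666.67 = £700,666.67.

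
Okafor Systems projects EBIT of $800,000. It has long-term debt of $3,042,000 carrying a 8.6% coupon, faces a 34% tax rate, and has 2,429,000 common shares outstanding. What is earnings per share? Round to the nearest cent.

Interest = $261,612.00, so EBT = $800,000 − $261,612.00 = $538,388.00.
After tax at 34%: net income = $538,388.00 × 0.66 = $355,336.08.
Per share: $355,336.08 / 2,429,000 shares = $0.15.

$0.15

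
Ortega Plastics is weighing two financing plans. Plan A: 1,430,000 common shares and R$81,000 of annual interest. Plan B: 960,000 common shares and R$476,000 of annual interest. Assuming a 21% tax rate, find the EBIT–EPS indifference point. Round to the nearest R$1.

R$1,282,809

At indifference, (EBIT − 81,000)(1 − t)/1,430,000 = (EBIT − 476,000)(1 − t)/960,000.
Cancelling (1 − t) and cross-multiplying: 960,000·(EBIT − 81,000) = 1,430,000·(EBIT − 476,000).
EBIT × (1,430,000 − 960,000) = 476,000 × 1,430,000 − 81,000 × 960,000 = 602,920,000,000, so EBIT = 602,920,000,000 ÷ 470,000 = 1,282,808.51.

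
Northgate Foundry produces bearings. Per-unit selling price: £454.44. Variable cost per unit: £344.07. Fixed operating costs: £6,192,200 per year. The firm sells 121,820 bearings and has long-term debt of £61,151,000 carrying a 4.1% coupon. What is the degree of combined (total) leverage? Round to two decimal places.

Total contribution margin = 121,820 × £110.37 = £13,445,273.40.
Subtracting fixed costs: EBIT = £13,445,273.40 − £6,192,200 = £7,253,073.40. Interest = £2,507,191.00, so EBIT − I = £4,745,882.40.
Degree of total leverage = total CM / (EBIT − interest) = £13,445,273.40 / £4,745,882.40 = 2.8330.

2.83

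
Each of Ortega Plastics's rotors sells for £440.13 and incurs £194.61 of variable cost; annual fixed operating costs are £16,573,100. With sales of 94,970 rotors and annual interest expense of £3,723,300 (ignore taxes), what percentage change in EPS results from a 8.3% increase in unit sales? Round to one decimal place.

+64.1%

Total contribution margin = 94,970 × £245.52 = £23,317,034.40.
EBIT = £23,317,034.40 − £16,573,100 = £6,743,934.40.
After interest of £3,723,300.00, pre-tax earnings = £3,020,634.40.
DCL = total CM / (EBIT − I) = £23,317,034.40 / £3,020,634.40 = 7.7193.
%ΔEPS = DCL × %ΔSales = 7.7193 × +8.3% = +64.1%.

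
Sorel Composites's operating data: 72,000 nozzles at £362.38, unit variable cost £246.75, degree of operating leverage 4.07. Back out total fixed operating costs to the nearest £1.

£6,279,817

At 72,000 units, contribution = 72,000 × £115.63 = £8,325,360.00.
DOL = contribution / EBIT, so EBIT = £8,325,360.00 / 4.07 = £2,045,543.00.
And FC = contribution − EBIT = £8,325,360.00 − £2,045,543.00 = £6,279,817.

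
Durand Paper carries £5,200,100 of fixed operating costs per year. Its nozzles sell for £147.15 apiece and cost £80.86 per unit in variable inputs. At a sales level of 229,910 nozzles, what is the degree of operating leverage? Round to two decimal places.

1.52

Contribution at this volume is 229,910 × £66.29 = £15,240,733.90.
EBIT = £15,240,733.90 − £5,200,100 = £10,040,633.90.
So DOL = total CM / EBIT = £15,240,733.90 / £10,040,633.90 = 1.5179.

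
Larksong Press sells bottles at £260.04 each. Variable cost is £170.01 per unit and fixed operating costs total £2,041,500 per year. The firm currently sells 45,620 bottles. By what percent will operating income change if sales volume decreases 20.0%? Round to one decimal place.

Contribution at this volume is 45,620 × £90.03 = £4,107,168.60.
Subtracting fixed costs: EBIT = £4,107,168.60 − £2,041,500 = £2,065,668.60.
Degree of operating leverage = £4,107,168.60 / £2,065,668.60 = 1.9883.
Operating income changes by 1.9883 × -20.0% = -39.8%.

-39.8%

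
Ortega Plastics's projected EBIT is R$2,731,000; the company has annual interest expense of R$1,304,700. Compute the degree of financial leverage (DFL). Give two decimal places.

1.91

Annual interest charges come to R$1,304,700.00.
DFL = EBIT ÷ (EBIT − I) = R$2,731,000 ÷ (R$2,731,000 − R$1,304,700.00) = R$2,731,000 ÷ R$1,426,300.00 = 1.9147.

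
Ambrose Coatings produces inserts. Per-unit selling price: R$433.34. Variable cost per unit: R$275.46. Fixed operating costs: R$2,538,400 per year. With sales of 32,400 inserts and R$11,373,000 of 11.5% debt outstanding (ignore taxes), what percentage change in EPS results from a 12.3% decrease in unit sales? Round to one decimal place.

-49.6%

Total contribution margin = 32,400 × R$157.88 = R$5,115,312.00.
Subtracting fixed costs: EBIT = R$5,115,312.00 − R$2,538,400 = R$2,576,912.00.
Interest = R$1,307,895.00, so EBIT − I = R$1,269,017.00.
Degree of combined leverage = contribution ÷ (EBIT − I) = R$5,115,312.00 ÷ R$1,269,017.00 = 4.0309.
%ΔEPS = DCL × %ΔSales = 4.0309 × -12.3% = -49.6%.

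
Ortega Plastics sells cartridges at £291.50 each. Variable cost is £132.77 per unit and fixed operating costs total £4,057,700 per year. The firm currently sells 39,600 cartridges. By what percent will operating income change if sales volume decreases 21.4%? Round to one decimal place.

-60.4%

At 39,600 units, contribution = 39,600 × £158.73 = £6,285,708.00.
Operating income = contribution − fixed costs = £6,285,708.00 − £4,057,700 = £2,228,008.00.
DOL = contribution ÷ EBIT = £6,285,708.00 ÷ £2,228,008.00 = 2.8212.
Operating income changes by 2.8212 × -21.4% = -60.4%.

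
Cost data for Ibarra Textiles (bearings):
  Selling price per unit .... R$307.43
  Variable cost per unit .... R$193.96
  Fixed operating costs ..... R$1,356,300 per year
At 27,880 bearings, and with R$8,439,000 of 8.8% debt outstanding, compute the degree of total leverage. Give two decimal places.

At 27,880 units, contribution = 27,880 × R$113.47 = R$3,163,543.60.
Subtracting fixed costs: EBIT = R$3,163,543.60 − R$1,356,300 = R$1,807,243.60. Interest = R$742,632.00, so EBIT − I = R$1,064,611.60.
DCL = contribution ÷ (EBIT − I) = R$3,163,543.60 ÷ R$1,064,611.60 = 2.9715.

2.97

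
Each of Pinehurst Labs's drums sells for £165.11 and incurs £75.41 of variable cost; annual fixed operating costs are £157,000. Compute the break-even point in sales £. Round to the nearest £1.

Contribution margin per unit = £165.11 − £75.41 = £89.70, a CM ratio of £89.70 ÷ £165.11 = 0.5433.
Break-even sales = FC ÷ CM ratio = £157,000 × £165.11 / £89.70 = £288,989.

£288,989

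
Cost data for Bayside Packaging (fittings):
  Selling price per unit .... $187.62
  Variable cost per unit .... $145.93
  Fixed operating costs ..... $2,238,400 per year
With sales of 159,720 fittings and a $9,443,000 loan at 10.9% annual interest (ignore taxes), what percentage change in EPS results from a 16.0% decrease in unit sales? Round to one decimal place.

Total contribution margin = 159,720 × $41.69 = $6,658,726.80.
EBIT = $6,658,726.80 − $2,238,400 = $4,420,326.80.
Interest = $1,029,287.00, so EBIT − I = $3,391,039.80.
Degree of combined leverage = contribution ÷ (EBIT − I) = $6,658,726.80 ÷ $3,391,039.80 = 1.9636.
%ΔEPS = DCL × %ΔSales = 1.9636 × -16.0% = -31.4%.

-31.4%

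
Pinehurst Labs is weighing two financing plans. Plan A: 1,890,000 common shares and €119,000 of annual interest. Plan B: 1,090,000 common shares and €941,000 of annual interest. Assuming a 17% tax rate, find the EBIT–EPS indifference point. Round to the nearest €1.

Set EPS_A = EPS_B: (EBIT − €119,000)(1 − 0.17) ÷ 1,890,000 = (EBIT − €941,000)(1 − 0.17) ÷ 1,090,000.
Cancelling (1 − t) and cross-multiplying: 1,090,000·(EBIT − 119,000) = 1,890,000·(EBIT − 941,000).
Solving, EBIT = (941,000·1,890,000 − 119,000·1,090,000) / (1,890,000 − 1,090,000) = 1,648,780,000,000 / 800,000 = 2,060,975.00.

€2,060,975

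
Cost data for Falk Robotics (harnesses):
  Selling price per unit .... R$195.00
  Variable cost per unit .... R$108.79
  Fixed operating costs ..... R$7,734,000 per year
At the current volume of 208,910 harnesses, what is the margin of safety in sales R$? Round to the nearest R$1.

Each unit contributes R$195.00 − R$108.79 = R$86.21. Break-even units = R$7,734,000 ÷ R$86.21 = 89,711.17; break-even revenue = 89,711.17 × R$195.00 = R$17,493,678.23.
Current sales = 208,910 × R$195.00 = R$40,737,450.00.
Margin of safety = R$40,737,450.00 − R$17,493,678.23 = R$23,243,772.

R$23,243,772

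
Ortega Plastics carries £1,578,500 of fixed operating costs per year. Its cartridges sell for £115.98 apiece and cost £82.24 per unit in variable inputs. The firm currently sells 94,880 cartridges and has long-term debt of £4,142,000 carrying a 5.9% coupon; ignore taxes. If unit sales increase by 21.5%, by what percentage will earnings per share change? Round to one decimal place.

+49.9%

At 94,880 units, contribution = 94,880 × £33.74 = £3,201,251.20.
EBIT = £3,201,251.20 − £1,578,500 = £1,622,751.20.
After interest of £244,378.00, pre-tax earnings = £1,378,373.20.
DCL = total CM / (EBIT − I) = £3,201,251.20 / £1,378,373.20 = 2.3225.
%ΔEPS = DCL × %ΔSales = 2.3225 × +21.5% = +49.9%.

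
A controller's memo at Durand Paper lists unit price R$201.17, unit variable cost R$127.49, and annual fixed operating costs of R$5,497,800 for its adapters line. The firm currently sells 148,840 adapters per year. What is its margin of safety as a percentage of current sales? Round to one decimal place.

49.9%

Contribution margin per unit = R$201.17 − R$127.49 = R$73.68. Break-even units = R$5,497,800 ÷ R$73.68 = 74,617.26; break-even revenue = 74,617.26 × R$201.17 = R$15,010,754.97.
Actual sales revenue = 148,840 × R$201.17 = R$29,942,142.80.
Margin of safety = (R$29,942,142.80 − R$15,010,754.97) ÷ R$29,942,142.80 = 49.9%.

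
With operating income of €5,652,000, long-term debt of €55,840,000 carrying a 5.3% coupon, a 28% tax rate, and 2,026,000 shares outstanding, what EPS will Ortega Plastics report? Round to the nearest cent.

Interest = €2,959,520.00, so EBT = €5,652,000 − €2,959,520.00 = €2,692,480.00.
Net income = €2,692,480.00 × (1 − 0.28) = €1,938,585.60.
EPS = €1,938,585.60 ÷ 2,026,000 = €0.96.

€0.96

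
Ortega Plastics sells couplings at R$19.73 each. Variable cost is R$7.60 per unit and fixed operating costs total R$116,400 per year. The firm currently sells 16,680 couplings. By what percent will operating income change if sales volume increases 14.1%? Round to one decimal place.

Contribution at this volume is 16,680 × R$12.13 = R$202,328.40.
Subtracting fixed costs: EBIT = R$202,328.40 − R$116,400 = R$85,928.40.
So DOL = total CM / EBIT = R$202,328.40 / R$85,928.40 = 2.3546.
Operating income changes by 2.3546 × +14.1% = +33.2%.

+33.2%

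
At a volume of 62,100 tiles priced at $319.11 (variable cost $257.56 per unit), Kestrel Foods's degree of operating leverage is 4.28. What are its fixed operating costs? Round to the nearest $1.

Contribution at this volume is 62,100 × $61.55 = $3,822,255.00.
Since DOL = CM ÷ EBIT, EBIT = $3,822,255.00 ÷ 4.28 = $893,050.23.
And FC = contribution − EBIT = $3,822,255.00 − $893,050.23 = $2,929,205.

$2,929,205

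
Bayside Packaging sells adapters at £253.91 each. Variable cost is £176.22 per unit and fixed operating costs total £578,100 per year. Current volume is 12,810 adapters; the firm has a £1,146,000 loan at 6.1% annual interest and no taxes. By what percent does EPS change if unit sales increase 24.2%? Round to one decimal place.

At 12,810 units, contribution = 12,810 × £77.69 = £995,208.90.
Operating income = contribution − fixed costs = £995,208.90 − £578,100 = £417,108.90.
After interest of £69,906.00, pre-tax earnings = £347,202.90.
DCL = total CM / (EBIT − I) = £995,208.90 / £347,202.90 = 2.8664.
%ΔEPS = DCL × %ΔSales = 2.8664 × +24.2% = +69.4%.

+69.4%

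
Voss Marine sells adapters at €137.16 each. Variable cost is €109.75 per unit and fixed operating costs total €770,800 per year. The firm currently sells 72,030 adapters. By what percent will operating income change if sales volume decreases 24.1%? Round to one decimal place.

Total contribution margin = 72,030 × €27.41 = €1,974,342.30.
Operating income = contribution − fixed costs = €1,974,342.30 − €770,800 = €1,203,542.30.
Degree of operating leverage = €1,974,342.30 / €1,203,542.30 = 1.6404.
%ΔEBIT = DOL × %ΔSales = 1.6404 × -24.1% = -39.5%.

-39.5%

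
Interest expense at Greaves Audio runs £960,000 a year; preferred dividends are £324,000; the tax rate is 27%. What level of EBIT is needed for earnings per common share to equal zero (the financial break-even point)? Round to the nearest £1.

£1,403,836

Grossing the preferred dividend up to pre-tax terms: £324,000 / (1 − 0.27) = £443,835.62.
EPS = 0 when EBIT covers interest plus the pre-tax preferred burden: £960,000 + £443,835.62 = £1,403,835.62.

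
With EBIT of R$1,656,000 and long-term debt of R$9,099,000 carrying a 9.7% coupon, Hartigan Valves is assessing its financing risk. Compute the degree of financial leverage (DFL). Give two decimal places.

2.14

Annual interest charges come to R$882,603.00.
Degree of financial leverage = EBIT / (EBIT − interest) = R$1,656,000 / R$773,397.00 = 2.1412.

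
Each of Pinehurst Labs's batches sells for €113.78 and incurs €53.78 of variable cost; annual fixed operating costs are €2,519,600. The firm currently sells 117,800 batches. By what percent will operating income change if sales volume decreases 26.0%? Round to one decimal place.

-40.4%

Total contribution margin = 117,800 × €60.00 = €7,068,000.00.
EBIT = €7,068,000.00 − €2,519,600 = €4,548,400.00.
DOL = contribution ÷ EBIT = €7,068,000.00 ÷ €4,548,400.00 = 1.5540.
%ΔEBIT = DOL × %ΔSales = 1.5540 × -26.0% = -40.4%.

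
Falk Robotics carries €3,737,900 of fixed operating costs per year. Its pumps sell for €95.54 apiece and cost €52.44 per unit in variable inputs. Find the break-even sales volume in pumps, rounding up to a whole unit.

86,727 pumps

Unit CM = price − variable cost = €95.54 − €52.44 = €43.10.
Break-even volume = fixed costs ÷ CM per unit = €3,737,900 ÷ €43.10 = 86,726.22, so 86,727 pumps.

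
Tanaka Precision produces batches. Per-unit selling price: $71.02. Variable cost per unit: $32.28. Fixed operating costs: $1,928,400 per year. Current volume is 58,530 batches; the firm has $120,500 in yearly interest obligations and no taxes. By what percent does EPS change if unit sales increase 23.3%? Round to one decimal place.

Total contribution margin = 58,530 × $38.74 = $2,267,452.20.
Operating income = contribution − fixed costs = $2,267,452.20 − $1,928,400 = $339,052.20.
After interest of $120,500.00, pre-tax earnings = $218,552.20.
DCL = total CM / (EBIT − I) = $2,267,452.20 / $218,552.20 = 10.3749.
EPS therefore changes by 10.3749 × (+23.3%) = +241.7%.

+241.7%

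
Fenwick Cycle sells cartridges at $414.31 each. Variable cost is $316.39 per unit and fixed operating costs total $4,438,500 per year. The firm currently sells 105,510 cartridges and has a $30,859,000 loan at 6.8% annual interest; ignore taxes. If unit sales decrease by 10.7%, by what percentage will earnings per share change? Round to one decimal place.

Contribution at this volume is 105,510 × $97.92 = $10,331,539.20.
Subtracting fixed costs: EBIT = $10,331,539.20 − $4,438,500 = $5,893,039.20.
Interest = $2,098,412.00, so EBIT − I = $3,794,627.20.
DCL = total CM / (EBIT − I) = $10,331,539.20 / $3,794,627.20 = 2.7227.
%ΔEPS = DCL × %ΔSales = 2.7227 × -10.7% = -29.1%.

-29.1%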